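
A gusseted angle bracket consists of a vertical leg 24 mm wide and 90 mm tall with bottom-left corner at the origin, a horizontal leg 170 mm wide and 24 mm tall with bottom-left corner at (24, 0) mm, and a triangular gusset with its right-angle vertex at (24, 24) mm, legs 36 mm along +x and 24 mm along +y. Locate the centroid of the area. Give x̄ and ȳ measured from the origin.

vertical leg: A = 24 × 90 = 2160.00, centroid at (12.00, 45.00).
horizontal leg: A = 170 × 24 = 4080.00, centroid at (109.00, 12.00).
gusset: A = ½·36·24 = 432.00, centroid at (36.00, 32.00).
ΣA = 6672.00 mm², ΣAx̄ = 486192.00 mm³, ΣAȳ = 159984.00 mm³.
x̄ = 486192.00/6672.00 = 72.87 mm; ȳ = 159984.00/6672.00 = 23.98 mm.

x̄ = 72.87 mm, ȳ = 23.98 mm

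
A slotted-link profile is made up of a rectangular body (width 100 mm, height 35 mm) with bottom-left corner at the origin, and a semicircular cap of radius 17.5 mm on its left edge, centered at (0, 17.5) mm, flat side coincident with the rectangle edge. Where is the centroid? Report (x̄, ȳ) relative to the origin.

x̄ = 43.06 mm, ȳ = 17.50 mm

rectangular body: A = 100 × 35 = 3500.00, centroid at (50.00, 17.50).
semicircular end: A = ½π·17.5² = 481.06, centroid at (-7.43, 17.50).
ΣA = 3981.06 mm², ΣAx̄ = 171427.08 mm³, ΣAȳ = 69668.49 mm³.
x̄ = 171427.08/3981.06 = 43.06 mm; ȳ = 69668.49/3981.06 = 17.50 mm.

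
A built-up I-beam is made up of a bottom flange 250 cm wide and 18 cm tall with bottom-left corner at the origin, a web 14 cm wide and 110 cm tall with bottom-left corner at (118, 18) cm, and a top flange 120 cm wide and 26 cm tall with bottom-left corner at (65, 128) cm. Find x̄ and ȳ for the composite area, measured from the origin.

bottom flange: A = 250 × 18 = 4500.00, centroid at (125.00, 9.00).
web: A = 14 × 110 = 1540.00, centroid at (125.00, 73.00).
top flange: A = 120 × 26 = 3120.00, centroid at (125.00, 141.00).
ΣA = 9160.00 cm²
ΣAx̄ = (4500.00)(125.00) + (1540.00)(125.00) + (3120.00)(125.00) = 1145000.00 cm³
ΣAȳ = (4500.00)(9.00) + (1540.00)(73.00) + (3120.00)(141.00) = 592840.00 cm³
x̄ = 1145000.00 / 9160.00 = 125.00 cm
ȳ = 592840.00 / 9160.00 = 64.72 cm

x̄ = 125.00 cm, ȳ = 64.72 cm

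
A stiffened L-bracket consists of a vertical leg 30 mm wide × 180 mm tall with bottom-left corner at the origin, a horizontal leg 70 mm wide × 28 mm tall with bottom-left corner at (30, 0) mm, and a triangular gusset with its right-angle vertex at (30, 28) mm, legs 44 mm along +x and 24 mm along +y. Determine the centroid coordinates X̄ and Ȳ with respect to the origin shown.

X̄ = 29.41 mm, Ȳ = 67.50 mm

vertical leg: A = 30 × 180 = 5400.00, centroid at (15.00, 90.00).
horizontal leg: A = 70 × 28 = 1960.00, centroid at (65.00, 14.00).
gusset: A = ½·44·24 = 528.00, centroid at (44.67, 36.00).
ΣA = 7888.00 mm², ΣAX̄ = 231984.00 mm³, ΣAȲ = 532448.00 mm³.
X̄ = 231984.00/7888.00 = 29.41 mm; Ȳ = 532448.00/7888.00 = 67.50 mm.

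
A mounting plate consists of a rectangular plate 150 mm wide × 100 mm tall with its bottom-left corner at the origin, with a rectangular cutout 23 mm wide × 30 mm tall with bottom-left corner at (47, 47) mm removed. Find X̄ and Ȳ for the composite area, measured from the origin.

X̄ = 75.80 mm, Ȳ = 49.42 mm

plate: A = 150 × 100 = 15000.00, centroid at (75.00, 50.00).
hole: A = −(23 × 30) = -690.00, centroid at (58.50, 62.00).
ΣA = 14310.00 mm², ΣAX̄ = 1084635.00 mm³, ΣAȲ = 707220.00 mm³.
X̄ = 1084635.00/14310.00 = 75.80 mm; Ȳ = 707220.00/14310.00 = 49.42 mm.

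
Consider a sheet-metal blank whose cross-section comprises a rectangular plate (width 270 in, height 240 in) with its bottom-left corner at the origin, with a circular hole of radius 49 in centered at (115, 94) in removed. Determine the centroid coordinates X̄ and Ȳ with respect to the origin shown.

plate: A = 270 × 240 = 64800.00, centroid at (135.00, 120.00).
hole: A = −π·49² = -7542.96, centroid at (115.00, 94.00).
ΣA = 57257.04 in²
ΣAX̄ = (64800.00)(135.00) + (-7542.96)(115.00) = 7880559.14 in³
ΣAȲ = (64800.00)(120.00) + (-7542.96)(94.00) = 7066961.39 in³
X̄ = 7880559.14 / 57257.04 = 137.63 in
Ȳ = 7066961.39 / 57257.04 = 123.43 in

X̄ = 137.63 in, Ȳ = 123.43 in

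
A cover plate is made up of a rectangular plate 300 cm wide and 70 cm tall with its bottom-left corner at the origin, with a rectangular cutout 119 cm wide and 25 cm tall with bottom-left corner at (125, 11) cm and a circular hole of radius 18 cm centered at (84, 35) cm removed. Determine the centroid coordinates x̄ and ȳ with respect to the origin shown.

Part | A | x̄ᵢ | ȳᵢ | A·x̄ᵢ | A·ȳᵢ
plate | 21000.00 | 150.00 | 35.00 | 3150000.00 | 735000.00
hole 1 | -2975.00 | 184.50 | 23.50 | -548887.50 | -69912.50
hole 2 | -1017.88 | 84.00 | 35.00 | -85501.59 | -35625.66
Σ | 17007.12 |  |  | 2515610.91 | 629461.84
x̄ = 2515610.91 / 17007.12 = 147.92 cm
ȳ = 629461.84 / 17007.12 = 37.01 cm

x̄ = 147.92 cm, ȳ = 37.01 cm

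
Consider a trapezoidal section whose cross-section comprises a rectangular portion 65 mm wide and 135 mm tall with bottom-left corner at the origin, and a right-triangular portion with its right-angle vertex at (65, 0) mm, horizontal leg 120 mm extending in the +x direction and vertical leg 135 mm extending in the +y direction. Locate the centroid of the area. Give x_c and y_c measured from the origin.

x_c = 67.30 mm, y_c = 56.70 mm

rectangular portion: A = 65 × 135 = 8775.00, centroid at (32.50, 67.50).
triangular portion: A = ½·120·135 = 8100.00, centroid at (105.00, 45.00).
ΣA = 16875.00 mm²
ΣAx_c = (8775.00)(32.50) + (8100.00)(105.00) = 1135687.50 mm³
ΣAy_c = (8775.00)(67.50) + (8100.00)(45.00) = 956812.50 mm³
x_c = 1135687.50 / 16875.00 = 67.30 mm
y_c = 956812.50 / 16875.00 = 56.70 mm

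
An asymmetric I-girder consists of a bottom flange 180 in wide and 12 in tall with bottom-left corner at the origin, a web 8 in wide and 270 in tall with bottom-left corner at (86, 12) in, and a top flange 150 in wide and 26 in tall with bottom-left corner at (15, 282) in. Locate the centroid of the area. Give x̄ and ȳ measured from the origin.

bottom flange: A = 180 × 12 = 2160.00, centroid at (90.00, 6.00).
web: A = 8 × 270 = 2160.00, centroid at (90.00, 147.00).
top flange: A = 150 × 26 = 3900.00, centroid at (90.00, 295.00).
ΣA = 8220.00 in², ΣAx̄ = 739800.00 in³, ΣAȳ = 1480980.00 in³.
x̄ = 739800.00/8220.00 = 90.00 in; ȳ = 1480980.00/8220.00 = 180.17 in.

x̄ = 90.00 in, ȳ = 180.17 in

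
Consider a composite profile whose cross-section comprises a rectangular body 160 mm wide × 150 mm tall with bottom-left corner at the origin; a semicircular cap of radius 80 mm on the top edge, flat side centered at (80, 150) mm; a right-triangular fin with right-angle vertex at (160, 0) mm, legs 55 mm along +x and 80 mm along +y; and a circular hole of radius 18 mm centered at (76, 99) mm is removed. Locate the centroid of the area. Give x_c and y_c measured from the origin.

x_c = 86.26 mm, y_c = 102.37 mm

Part | A | x̄ᵢ | ȳᵢ | A·x̄ᵢ | A·ȳᵢ
rectangular body | 24000.00 | 80.00 | 75.00 | 1920000.00 | 1800000.00
semicircular top | 10053.10 | 80.00 | 183.95 | 804247.72 | 1849297.81
triangular fin | 2200.00 | 178.33 | 26.67 | 392333.33 | 58666.67
hole | -1017.88 | 76.00 | 99.00 | -77358.58 | -100769.73
Σ | 35235.22 |  |  | 3039222.48 | 3607194.75
x_c = 3039222.48 / 35235.22 = 86.26 mm
y_c = 3607194.75 / 35235.22 = 102.37 mm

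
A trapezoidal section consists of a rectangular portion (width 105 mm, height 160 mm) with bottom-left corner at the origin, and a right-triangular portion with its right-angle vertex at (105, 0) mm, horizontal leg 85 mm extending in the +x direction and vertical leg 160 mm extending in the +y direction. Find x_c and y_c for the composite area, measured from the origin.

x_c = 75.79 mm, y_c = 72.32 mm

rectangular portion: A = 105 × 160 = 16800.00, centroid at (52.50, 80.00).
triangular portion: A = ½·85·160 = 6800.00, centroid at (133.33, 53.33).
ΣA = 23600.00 mm²
ΣAx_c = (16800.00)(52.50) + (6800.00)(133.33) = 1788666.67 mm³
ΣAy_c = (16800.00)(80.00) + (6800.00)(53.33) = 1706666.67 mm³
x_c = 1788666.67 / 23600.00 = 75.79 mm
y_c = 1706666.67 / 23600.00 = 72.32 mm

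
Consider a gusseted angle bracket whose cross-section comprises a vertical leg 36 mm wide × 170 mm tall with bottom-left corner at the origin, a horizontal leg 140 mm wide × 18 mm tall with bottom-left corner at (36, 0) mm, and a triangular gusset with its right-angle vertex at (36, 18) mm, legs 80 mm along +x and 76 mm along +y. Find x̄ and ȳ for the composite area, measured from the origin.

vertical leg: A = 36 × 170 = 6120.00, centroid at (18.00, 85.00).
horizontal leg: A = 140 × 18 = 2520.00, centroid at (106.00, 9.00).
gusset: A = ½·80·76 = 3040.00, centroid at (62.67, 43.33).
ΣA = 11680.00 mm², ΣAx̄ = 567786.67 mm³, ΣAȳ = 674613.33 mm³.
x̄ = 567786.67/11680.00 = 48.61 mm; ȳ = 674613.33/11680.00 = 57.76 mm.

x̄ = 48.61 mm, ȳ = 57.76 mm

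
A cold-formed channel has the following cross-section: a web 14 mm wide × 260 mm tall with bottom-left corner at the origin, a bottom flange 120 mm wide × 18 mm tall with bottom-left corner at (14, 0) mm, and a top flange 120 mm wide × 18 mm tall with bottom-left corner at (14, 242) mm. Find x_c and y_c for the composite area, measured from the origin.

web: A = 14 × 260 = 3640.00, centroid at (7.00, 130.00).
bottom flange: A = 120 × 18 = 2160.00, centroid at (74.00, 9.00).
top flange: A = 120 × 18 = 2160.00, centroid at (74.00, 251.00).
ΣA = 7960.00 mm²
ΣAx_c = (3640.00)(7.00) + (2160.00)(74.00) + (2160.00)(74.00) = 345160.00 mm³
ΣAy_c = (3640.00)(130.00) + (2160.00)(9.00) + (2160.00)(251.00) = 1034800.00 mm³
x_c = 345160.00 / 7960.00 = 43.36 mm
y_c = 1034800.00 / 7960.00 = 130.00 mm

x_c = 43.36 mm, y_c = 130.00 mm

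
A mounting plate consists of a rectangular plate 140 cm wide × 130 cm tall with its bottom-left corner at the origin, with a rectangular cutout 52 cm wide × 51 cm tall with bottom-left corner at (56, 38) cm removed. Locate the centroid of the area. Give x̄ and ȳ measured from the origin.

x̄ = 67.95 cm, ȳ = 65.26 cm

Part | A | x̄ᵢ | ȳᵢ | A·x̄ᵢ | A·ȳᵢ
plate | 18200.00 | 70.00 | 65.00 | 1274000.00 | 1183000.00
hole | -2652.00 | 82.00 | 63.50 | -217464.00 | -168402.00
Σ | 15548.00 |  |  | 1056536.00 | 1014598.00
x̄ = 1056536.00 / 15548.00 = 67.95 cm
ȳ = 1014598.00 / 15548.00 = 65.26 cm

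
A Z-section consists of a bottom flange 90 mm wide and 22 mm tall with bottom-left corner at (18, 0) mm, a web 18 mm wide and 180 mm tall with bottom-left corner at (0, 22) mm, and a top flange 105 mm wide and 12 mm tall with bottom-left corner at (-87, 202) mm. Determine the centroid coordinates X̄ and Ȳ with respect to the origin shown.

bottom flange: A = 90 × 22 = 1980.00, centroid at (63.00, 11.00).
web: A = 18 × 180 = 3240.00, centroid at (9.00, 112.00).
top flange: A = 105 × 12 = 1260.00, centroid at (-34.50, 208.00).
ΣA = 6480.00 mm²
ΣAX̄ = (1980.00)(63.00) + (3240.00)(9.00) + (1260.00)(-34.50) = 110430.00 mm³
ΣAȲ = (1980.00)(11.00) + (3240.00)(112.00) + (1260.00)(208.00) = 646740.00 mm³
X̄ = 110430.00 / 6480.00 = 17.04 mm
Ȳ = 646740.00 / 6480.00 = 99.81 mm

X̄ = 17.04 mm, Ȳ = 99.81 mm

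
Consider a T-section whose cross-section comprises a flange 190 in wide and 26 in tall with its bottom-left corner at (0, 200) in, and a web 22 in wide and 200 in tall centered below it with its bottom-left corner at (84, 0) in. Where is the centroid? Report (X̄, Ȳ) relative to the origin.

Part | A | x̄ᵢ | ȳᵢ | A·x̄ᵢ | A·ȳᵢ
web | 4400.00 | 95.00 | 100.00 | 418000.00 | 440000.00
flange | 4940.00 | 95.00 | 213.00 | 469300.00 | 1052220.00
Σ | 9340.00 |  |  | 887300.00 | 1492220.00
X̄ = 887300.00 / 9340.00 = 95.00 in
Ȳ = 1492220.00 / 9340.00 = 159.77 in

X̄ = 95.00 in, Ȳ = 159.77 in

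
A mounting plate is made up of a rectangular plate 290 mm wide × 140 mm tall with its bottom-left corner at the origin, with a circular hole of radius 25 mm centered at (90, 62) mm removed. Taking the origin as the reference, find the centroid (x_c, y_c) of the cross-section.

plate: A = 290 × 140 = 40600.00, centroid at (145.00, 70.00).
hole: A = −π·25² = -1963.50, centroid at (90.00, 62.00).
ΣA = 38636.50 mm²
ΣAx_c = (40600.00)(145.00) + (-1963.50)(90.00) = 5710285.41 mm³
ΣAy_c = (40600.00)(70.00) + (-1963.50)(62.00) = 2720263.28 mm³
x_c = 5710285.41 / 38636.50 = 147.80 mm
y_c = 2720263.28 / 38636.50 = 70.41 mm

x_c = 147.80 mm, y_c = 70.41 mm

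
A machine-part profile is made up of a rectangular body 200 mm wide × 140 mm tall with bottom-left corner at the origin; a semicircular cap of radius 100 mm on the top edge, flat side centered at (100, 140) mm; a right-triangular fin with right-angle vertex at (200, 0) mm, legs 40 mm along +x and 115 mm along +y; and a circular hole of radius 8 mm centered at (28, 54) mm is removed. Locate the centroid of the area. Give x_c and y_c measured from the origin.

Part | A | x̄ᵢ | ȳᵢ | A·x̄ᵢ | A·ȳᵢ
rectangular body | 28000.00 | 100.00 | 70.00 | 2800000.00 | 1960000.00
semicircular top | 15707.96 | 100.00 | 182.44 | 1570796.33 | 2865781.52
triangular fin | 2300.00 | 213.33 | 38.33 | 490666.67 | 88166.67
hole | -201.06 | 28.00 | 54.00 | -5629.73 | -10857.34
Σ | 45806.90 |  |  | 4855833.26 | 4903090.85
x_c = 4855833.26 / 45806.90 = 106.01 mm
y_c = 4903090.85 / 45806.90 = 107.04 mm

x_c = 106.01 mm, y_c = 107.04 mm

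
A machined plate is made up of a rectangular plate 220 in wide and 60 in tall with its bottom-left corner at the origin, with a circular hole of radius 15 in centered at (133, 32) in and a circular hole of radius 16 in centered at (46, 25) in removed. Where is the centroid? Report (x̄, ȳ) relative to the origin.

x̄ = 113.01 in, ȳ = 30.22 in

Part | A | x̄ᵢ | ȳᵢ | A·x̄ᵢ | A·ȳᵢ
plate | 13200.00 | 110.00 | 30.00 | 1452000.00 | 396000.00
hole 1 | -706.86 | 133.00 | 32.00 | -94012.16 | -22619.47
hole 2 | -804.25 | 46.00 | 25.00 | -36995.40 | -20106.19
Σ | 11688.89 |  |  | 1320992.44 | 353274.34
x̄ = 1320992.44 / 11688.89 = 113.01 in
ȳ = 353274.34 / 11688.89 = 30.22 in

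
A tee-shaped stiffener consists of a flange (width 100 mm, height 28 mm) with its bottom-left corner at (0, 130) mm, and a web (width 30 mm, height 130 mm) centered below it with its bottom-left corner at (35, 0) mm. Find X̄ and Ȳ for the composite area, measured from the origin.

Part | A | x̄ᵢ | ȳᵢ | A·x̄ᵢ | A·ȳᵢ
web | 3900.00 | 50.00 | 65.00 | 195000.00 | 253500.00
flange | 2800.00 | 50.00 | 144.00 | 140000.00 | 403200.00
Σ | 6700.00 |  |  | 335000.00 | 656700.00
X̄ = 335000.00 / 6700.00 = 50.00 mm
Ȳ = 656700.00 / 6700.00 = 98.01 mm

X̄ = 50.00 mm, Ȳ = 98.01 mm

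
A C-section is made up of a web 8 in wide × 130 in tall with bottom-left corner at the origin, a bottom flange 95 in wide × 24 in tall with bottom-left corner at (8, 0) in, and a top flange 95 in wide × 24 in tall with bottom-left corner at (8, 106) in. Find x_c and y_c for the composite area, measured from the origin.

x_c = 45.94 in, y_c = 65.00 in

web: A = 8 × 130 = 1040.00, centroid at (4.00, 65.00).
bottom flange: A = 95 × 24 = 2280.00, centroid at (55.50, 12.00).
top flange: A = 95 × 24 = 2280.00, centroid at (55.50, 118.00).
ΣA = 5600.00 in²
ΣAx_c = (1040.00)(4.00) + (2280.00)(55.50) + (2280.00)(55.50) = 257240.00 in³
ΣAy_c = (1040.00)(65.00) + (2280.00)(12.00) + (2280.00)(118.00) = 364000.00 in³
x_c = 257240.00 / 5600.00 = 45.94 in
y_c = 364000.00 / 5600.00 = 65.00 in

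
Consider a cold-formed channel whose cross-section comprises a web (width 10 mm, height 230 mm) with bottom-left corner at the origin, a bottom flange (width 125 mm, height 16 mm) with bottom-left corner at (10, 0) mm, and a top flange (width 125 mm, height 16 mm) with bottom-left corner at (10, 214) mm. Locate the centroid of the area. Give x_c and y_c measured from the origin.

Part | A | x̄ᵢ | ȳᵢ | A·x̄ᵢ | A·ȳᵢ
web | 2300.00 | 5.00 | 115.00 | 11500.00 | 264500.00
bottom flange | 2000.00 | 72.50 | 8.00 | 145000.00 | 16000.00
top flange | 2000.00 | 72.50 | 222.00 | 145000.00 | 444000.00
Σ | 6300.00 |  |  | 301500.00 | 724500.00
x_c = 301500.00 / 6300.00 = 47.86 mm
y_c = 724500.00 / 6300.00 = 115.00 mm

x_c = 47.86 mm, y_c = 115.00 mm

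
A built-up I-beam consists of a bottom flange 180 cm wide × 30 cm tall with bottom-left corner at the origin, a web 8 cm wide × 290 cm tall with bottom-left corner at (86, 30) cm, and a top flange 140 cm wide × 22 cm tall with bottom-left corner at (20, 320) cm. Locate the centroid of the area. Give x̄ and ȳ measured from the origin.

Part | A | x̄ᵢ | ȳᵢ | A·x̄ᵢ | A·ȳᵢ
bottom flange | 5400.00 | 90.00 | 15.00 | 486000.00 | 81000.00
web | 2320.00 | 90.00 | 175.00 | 208800.00 | 406000.00
top flange | 3080.00 | 90.00 | 331.00 | 277200.00 | 1019480.00
Σ | 10800.00 |  |  | 972000.00 | 1506480.00
x̄ = 972000.00 / 10800.00 = 90.00 cm
ȳ = 1506480.00 / 10800.00 = 139.49 cm

x̄ = 90.00 cm, ȳ = 139.49 cm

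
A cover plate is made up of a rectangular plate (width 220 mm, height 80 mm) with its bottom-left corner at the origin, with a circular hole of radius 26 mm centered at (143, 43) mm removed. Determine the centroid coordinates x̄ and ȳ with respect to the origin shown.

Part | A | x̄ᵢ | ȳᵢ | A·x̄ᵢ | A·ȳᵢ
plate | 17600.00 | 110.00 | 40.00 | 1936000.00 | 704000.00
hole | -2123.72 | 143.00 | 43.00 | -303691.48 | -91319.82
Σ | 15476.28 |  |  | 1632308.52 | 612680.18
x̄ = 1632308.52 / 15476.28 = 105.47 mm
ȳ = 612680.18 / 15476.28 = 39.59 mm

x̄ = 105.47 mm, ȳ = 39.59 mm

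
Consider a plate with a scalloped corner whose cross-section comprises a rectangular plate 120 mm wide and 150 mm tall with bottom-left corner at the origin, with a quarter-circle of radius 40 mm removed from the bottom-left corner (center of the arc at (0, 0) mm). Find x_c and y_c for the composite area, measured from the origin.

x_c = 63.23 mm, y_c = 79.35 mm

plate: A = 120 × 150 = 18000.00, centroid at (60.00, 75.00).
removed quarter-circle: A = −¼π·40² = -1256.64, centroid at (16.98, 16.98).
ΣA = 16743.36 mm²
ΣAx_c = (18000.00)(60.00) + (-1256.64)(16.98) = 1058666.67 mm³
ΣAy_c = (18000.00)(75.00) + (-1256.64)(16.98) = 1328666.67 mm³
x_c = 1058666.67 / 16743.36 = 63.23 mm
y_c = 1328666.67 / 16743.36 = 79.35 mm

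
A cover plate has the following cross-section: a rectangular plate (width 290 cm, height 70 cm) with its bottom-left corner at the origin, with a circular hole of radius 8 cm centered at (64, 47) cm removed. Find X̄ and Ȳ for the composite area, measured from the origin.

X̄ = 145.81 cm, Ȳ = 34.88 cm

Part | A | x̄ᵢ | ȳᵢ | A·x̄ᵢ | A·ȳᵢ
plate | 20300.00 | 145.00 | 35.00 | 2943500.00 | 710500.00
hole | -201.06 | 64.00 | 47.00 | -12867.96 | -9449.91
Σ | 20098.94 |  |  | 2930632.04 | 701050.09
X̄ = 2930632.04 / 20098.94 = 145.81 cm
Ȳ = 701050.09 / 20098.94 = 34.88 cm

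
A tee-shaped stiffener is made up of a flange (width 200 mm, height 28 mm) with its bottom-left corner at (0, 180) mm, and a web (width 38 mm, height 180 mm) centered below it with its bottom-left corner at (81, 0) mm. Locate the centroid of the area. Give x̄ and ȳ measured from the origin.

x̄ = 100.00 mm, ȳ = 136.82 mm

web: A = 38 × 180 = 6840.00, centroid at (100.00, 90.00).
flange: A = 200 × 28 = 5600.00, centroid at (100.00, 194.00).
ΣA = 12440.00 mm²
ΣAx̄ = (6840.00)(100.00) + (5600.00)(100.00) = 1244000.00 mm³
ΣAȳ = (6840.00)(90.00) + (5600.00)(194.00) = 1702000.00 mm³
x̄ = 1244000.00 / 12440.00 = 100.00 mm
ȳ = 1702000.00 / 12440.00 = 136.82 mm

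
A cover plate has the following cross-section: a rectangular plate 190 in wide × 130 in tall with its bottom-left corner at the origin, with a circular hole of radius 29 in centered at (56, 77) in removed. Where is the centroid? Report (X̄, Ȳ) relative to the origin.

X̄ = 99.67 in, Ȳ = 63.56 in

plate: A = 190 × 130 = 24700.00, centroid at (95.00, 65.00).
hole: A = −π·29² = -2642.08, centroid at (56.00, 77.00).
ΣA = 22057.92 in², ΣAX̄ = 2198543.55 in³, ΣAȲ = 1402059.88 in³.
X̄ = 2198543.55/22057.92 = 99.67 in; Ȳ = 1402059.88/22057.92 = 63.56 in.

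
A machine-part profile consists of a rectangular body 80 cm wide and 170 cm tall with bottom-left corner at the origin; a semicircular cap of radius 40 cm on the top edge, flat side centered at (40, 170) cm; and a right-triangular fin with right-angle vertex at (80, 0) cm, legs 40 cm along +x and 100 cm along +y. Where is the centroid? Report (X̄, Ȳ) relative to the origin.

rectangular body: A = 80 × 170 = 13600.00, centroid at (40.00, 85.00).
semicircular top: A = ½π·40² = 2513.27, centroid at (40.00, 186.98).
triangular fin: A = ½·40·100 = 2000.00, centroid at (93.33, 33.33).
ΣA = 18113.27 cm², ΣAX̄ = 831197.63 cm³, ΣAȲ = 1692589.93 cm³.
X̄ = 831197.63/18113.27 = 45.89 cm; Ȳ = 1692589.93/18113.27 = 93.44 cm.

X̄ = 45.89 cm, Ȳ = 93.44 cm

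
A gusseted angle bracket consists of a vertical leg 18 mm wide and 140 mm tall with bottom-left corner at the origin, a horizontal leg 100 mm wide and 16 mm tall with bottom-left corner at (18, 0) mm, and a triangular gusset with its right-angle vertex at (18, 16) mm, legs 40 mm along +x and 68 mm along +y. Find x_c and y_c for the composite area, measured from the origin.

vertical leg: A = 18 × 140 = 2520.00, centroid at (9.00, 70.00).
horizontal leg: A = 100 × 16 = 1600.00, centroid at (68.00, 8.00).
gusset: A = ½·40·68 = 1360.00, centroid at (31.33, 38.67).
ΣA = 5480.00 mm²
ΣAx_c = (2520.00)(9.00) + (1600.00)(68.00) + (1360.00)(31.33) = 174093.33 mm³
ΣAy_c = (2520.00)(70.00) + (1600.00)(8.00) + (1360.00)(38.67) = 241786.67 mm³
x_c = 174093.33 / 5480.00 = 31.77 mm
y_c = 241786.67 / 5480.00 = 44.12 mm

x_c = 31.77 mm, y_c = 44.12 mm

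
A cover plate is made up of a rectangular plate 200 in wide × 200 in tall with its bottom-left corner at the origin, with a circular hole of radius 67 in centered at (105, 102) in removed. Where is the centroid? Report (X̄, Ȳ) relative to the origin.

X̄ = 97.28 in, Ȳ = 98.91 in

plate: A = 200 × 200 = 40000.00, centroid at (100.00, 100.00).
hole: A = −π·67² = -14102.61, centroid at (105.00, 102.00).
ΣA = 25897.39 in², ΣAX̄ = 2519226.01 in³, ΣAȲ = 2561533.84 in³.
X̄ = 2519226.01/25897.39 = 97.28 in; Ȳ = 2561533.84/25897.39 = 98.91 in.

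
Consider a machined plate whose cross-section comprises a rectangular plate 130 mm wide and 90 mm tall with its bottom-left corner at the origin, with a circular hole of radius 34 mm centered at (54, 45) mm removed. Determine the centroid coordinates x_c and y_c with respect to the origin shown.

plate: A = 130 × 90 = 11700.00, centroid at (65.00, 45.00).
hole: A = −π·34² = -3631.68, centroid at (54.00, 45.00).
ΣA = 8068.32 mm²
ΣAx_c = (11700.00)(65.00) + (-3631.68)(54.00) = 564389.22 mm³
ΣAy_c = (11700.00)(45.00) + (-3631.68)(45.00) = 363074.35 mm³
x_c = 564389.22 / 8068.32 = 69.95 mm
y_c = 363074.35 / 8068.32 = 45.00 mm

x_c = 69.95 mm, y_c = 45.00 mm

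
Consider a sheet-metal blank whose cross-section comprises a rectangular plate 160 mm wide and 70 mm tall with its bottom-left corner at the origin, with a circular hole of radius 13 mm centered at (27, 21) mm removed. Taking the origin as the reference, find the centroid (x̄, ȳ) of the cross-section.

plate: A = 160 × 70 = 11200.00, centroid at (80.00, 35.00).
hole: A = −π·13² = -530.93, centroid at (27.00, 21.00).
ΣA = 10669.07 mm²
ΣAx̄ = (11200.00)(80.00) + (-530.93)(27.00) = 881664.91 mm³
ΣAȳ = (11200.00)(35.00) + (-530.93)(21.00) = 380850.49 mm³
x̄ = 881664.91 / 10669.07 = 82.64 mm
ȳ = 380850.49 / 10669.07 = 35.70 mm

x̄ = 82.64 mm, ȳ = 35.70 mm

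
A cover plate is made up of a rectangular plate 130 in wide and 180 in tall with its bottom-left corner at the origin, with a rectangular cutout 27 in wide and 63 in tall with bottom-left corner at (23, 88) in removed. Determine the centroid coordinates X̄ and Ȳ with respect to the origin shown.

X̄ = 67.23 in, Ȳ = 87.69 in

Part | A | x̄ᵢ | ȳᵢ | A·x̄ᵢ | A·ȳᵢ
plate | 23400.00 | 65.00 | 90.00 | 1521000.00 | 2106000.00
hole | -1701.00 | 36.50 | 119.50 | -62086.50 | -203269.50
Σ | 21699.00 |  |  | 1458913.50 | 1902730.50
X̄ = 1458913.50 / 21699.00 = 67.23 in
Ȳ = 1902730.50 / 21699.00 = 87.69 in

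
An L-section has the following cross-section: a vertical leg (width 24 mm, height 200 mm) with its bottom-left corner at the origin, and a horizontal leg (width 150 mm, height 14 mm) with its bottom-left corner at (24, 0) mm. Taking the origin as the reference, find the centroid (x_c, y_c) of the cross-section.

vertical leg: A = 24 × 200 = 4800.00, centroid at (12.00, 100.00).
horizontal leg: A = 150 × 14 = 2100.00, centroid at (99.00, 7.00).
ΣA = 6900.00 mm², ΣAx_c = 265500.00 mm³, ΣAy_c = 494700.00 mm³.
x_c = 265500.00/6900.00 = 38.48 mm; y_c = 494700.00/6900.00 = 71.70 mm.

x_c = 38.48 mm, y_c = 71.70 mm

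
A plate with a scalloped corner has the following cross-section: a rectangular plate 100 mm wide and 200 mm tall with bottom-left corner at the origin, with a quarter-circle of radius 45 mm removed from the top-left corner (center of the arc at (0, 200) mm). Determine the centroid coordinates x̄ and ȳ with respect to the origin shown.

x̄ = 52.67 mm, ȳ = 93.01 mm

plate: A = 100 × 200 = 20000.00, centroid at (50.00, 100.00).
removed quarter-circle: A = −¼π·45² = -1590.43, centroid at (19.10, 180.90).
ΣA = 18409.57 mm², ΣAx̄ = 969625.00 mm³, ΣAȳ = 1712288.74 mm³.
x̄ = 969625.00/18409.57 = 52.67 mm; ȳ = 1712288.74/18409.57 = 93.01 mm.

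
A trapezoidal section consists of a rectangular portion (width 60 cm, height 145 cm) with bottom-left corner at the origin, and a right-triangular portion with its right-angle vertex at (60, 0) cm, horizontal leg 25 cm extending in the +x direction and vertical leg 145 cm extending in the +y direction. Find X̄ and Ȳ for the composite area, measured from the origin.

X̄ = 36.61 cm, Ȳ = 68.33 cm

rectangular portion: A = 60 × 145 = 8700.00, centroid at (30.00, 72.50).
triangular portion: A = ½·25·145 = 1812.50, centroid at (68.33, 48.33).
ΣA = 10512.50 cm²
ΣAX̄ = (8700.00)(30.00) + (1812.50)(68.33) = 384854.17 cm³
ΣAȲ = (8700.00)(72.50) + (1812.50)(48.33) = 718354.17 cm³
X̄ = 384854.17 / 10512.50 = 36.61 cm
Ȳ = 718354.17 / 10512.50 = 68.33 cm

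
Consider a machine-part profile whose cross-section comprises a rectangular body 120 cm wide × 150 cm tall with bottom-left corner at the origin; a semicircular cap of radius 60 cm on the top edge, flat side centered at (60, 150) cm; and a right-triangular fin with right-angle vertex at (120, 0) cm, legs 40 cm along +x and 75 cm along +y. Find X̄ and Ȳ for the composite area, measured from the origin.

rectangular body: A = 120 × 150 = 18000.00, centroid at (60.00, 75.00).
semicircular top: A = ½π·60² = 5654.87, centroid at (60.00, 175.46).
triangular fin: A = ½·40·75 = 1500.00, centroid at (133.33, 25.00).
ΣA = 25154.87 cm², ΣAX̄ = 1619292.01 cm³, ΣAȲ = 2379730.02 cm³.
X̄ = 1619292.01/25154.87 = 64.37 cm; Ȳ = 2379730.02/25154.87 = 94.60 cm.

X̄ = 64.37 cm, Ȳ = 94.60 cm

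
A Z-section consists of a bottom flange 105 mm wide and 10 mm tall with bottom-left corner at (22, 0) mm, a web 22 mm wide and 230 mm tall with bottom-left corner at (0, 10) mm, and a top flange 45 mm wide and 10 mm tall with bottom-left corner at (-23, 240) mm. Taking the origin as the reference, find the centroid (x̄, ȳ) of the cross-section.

x̄ = 20.38 mm, ȳ = 114.02 mm

Part | A | x̄ᵢ | ȳᵢ | A·x̄ᵢ | A·ȳᵢ
bottom flange | 1050.00 | 74.50 | 5.00 | 78225.00 | 5250.00
web | 5060.00 | 11.00 | 125.00 | 55660.00 | 632500.00
top flange | 450.00 | -0.50 | 245.00 | -225.00 | 110250.00
Σ | 6560.00 |  |  | 133660.00 | 748000.00
x̄ = 133660.00 / 6560.00 = 20.38 mm
ȳ = 748000.00 / 6560.00 = 114.02 mm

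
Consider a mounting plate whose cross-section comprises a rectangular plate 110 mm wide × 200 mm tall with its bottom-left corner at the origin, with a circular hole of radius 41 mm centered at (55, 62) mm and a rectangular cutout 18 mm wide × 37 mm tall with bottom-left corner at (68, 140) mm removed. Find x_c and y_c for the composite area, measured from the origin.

x_c = 54.09 mm, y_c = 110.07 mm

plate: A = 110 × 200 = 22000.00, centroid at (55.00, 100.00).
hole 1: A = −π·41² = -5281.02, centroid at (55.00, 62.00).
hole 2: A = −(18 × 37) = -666.00, centroid at (77.00, 158.50).
ΣA = 16052.98 mm²
ΣAx_c = (22000.00)(55.00) + (-5281.02)(55.00) + (-666.00)(77.00) = 868262.05 mm³
ΣAy_c = (22000.00)(100.00) + (-5281.02)(62.00) + (-666.00)(158.50) = 1767015.93 mm³
x_c = 868262.05 / 16052.98 = 54.09 mm
y_c = 1767015.93 / 16052.98 = 110.07 mm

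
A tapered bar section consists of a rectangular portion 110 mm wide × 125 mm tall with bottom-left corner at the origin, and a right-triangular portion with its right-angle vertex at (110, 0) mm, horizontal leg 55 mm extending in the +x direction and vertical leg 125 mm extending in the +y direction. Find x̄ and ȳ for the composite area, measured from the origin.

rectangular portion: A = 110 × 125 = 13750.00, centroid at (55.00, 62.50).
triangular portion: A = ½·55·125 = 3437.50, centroid at (128.33, 41.67).
ΣA = 17187.50 mm², ΣAx̄ = 1197395.83 mm³, ΣAȳ = 1002604.17 mm³.
x̄ = 1197395.83/17187.50 = 69.67 mm; ȳ = 1002604.17/17187.50 = 58.33 mm.

x̄ = 69.67 mm, ȳ = 58.33 mm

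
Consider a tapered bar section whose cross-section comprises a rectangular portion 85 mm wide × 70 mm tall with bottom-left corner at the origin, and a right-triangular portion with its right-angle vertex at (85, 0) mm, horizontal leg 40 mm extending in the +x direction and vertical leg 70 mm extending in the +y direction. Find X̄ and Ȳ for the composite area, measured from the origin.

X̄ = 53.13 mm, Ȳ = 32.78 mm

Part | A | x̄ᵢ | ȳᵢ | A·x̄ᵢ | A·ȳᵢ
rectangular portion | 5950.00 | 42.50 | 35.00 | 252875.00 | 208250.00
triangular portion | 1400.00 | 98.33 | 23.33 | 137666.67 | 32666.67
Σ | 7350.00 |  |  | 390541.67 | 240916.67
X̄ = 390541.67 / 7350.00 = 53.13 mm
Ȳ = 240916.67 / 7350.00 = 32.78 mm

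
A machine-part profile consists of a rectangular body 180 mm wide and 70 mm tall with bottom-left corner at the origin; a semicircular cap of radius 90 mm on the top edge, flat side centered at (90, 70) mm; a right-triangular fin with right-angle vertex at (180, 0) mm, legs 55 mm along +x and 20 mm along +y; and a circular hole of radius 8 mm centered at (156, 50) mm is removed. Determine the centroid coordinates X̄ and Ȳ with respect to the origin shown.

rectangular body: A = 180 × 70 = 12600.00, centroid at (90.00, 35.00).
semicircular top: A = ½π·90² = 12723.45, centroid at (90.00, 108.20).
triangular fin: A = ½·55·20 = 550.00, centroid at (198.33, 6.67).
hole: A = −π·8² = -201.06, centroid at (156.00, 50.00).
ΣA = 25672.39 mm², ΣAX̄ = 2356828.19 mm³, ΣAȲ = 1811255.09 mm³.
X̄ = 2356828.19/25672.39 = 91.80 mm; Ȳ = 1811255.09/25672.39 = 70.55 mm.

X̄ = 91.80 mm, Ȳ = 70.55 mm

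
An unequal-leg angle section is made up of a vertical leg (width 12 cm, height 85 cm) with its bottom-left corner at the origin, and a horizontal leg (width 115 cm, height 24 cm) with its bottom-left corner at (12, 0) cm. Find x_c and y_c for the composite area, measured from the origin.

vertical leg: A = 12 × 85 = 1020.00, centroid at (6.00, 42.50).
horizontal leg: A = 115 × 24 = 2760.00, centroid at (69.50, 12.00).
ΣA = 3780.00 cm², ΣAx_c = 197940.00 cm³, ΣAy_c = 76470.00 cm³.
x_c = 197940.00/3780.00 = 52.37 cm; y_c = 76470.00/3780.00 = 20.23 cm.

x_c = 52.37 cm, y_c = 20.23 cm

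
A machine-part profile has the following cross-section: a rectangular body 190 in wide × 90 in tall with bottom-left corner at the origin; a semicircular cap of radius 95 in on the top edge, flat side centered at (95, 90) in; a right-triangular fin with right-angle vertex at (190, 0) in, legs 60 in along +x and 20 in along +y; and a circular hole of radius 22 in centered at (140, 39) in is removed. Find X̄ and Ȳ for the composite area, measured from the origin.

Part | A | x̄ᵢ | ȳᵢ | A·x̄ᵢ | A·ȳᵢ
rectangular body | 17100.00 | 95.00 | 45.00 | 1624500.00 | 769500.00
semicircular top | 14176.44 | 95.00 | 130.32 | 1346761.50 | 1847462.65
triangular fin | 600.00 | 210.00 | 6.67 | 126000.00 | 4000.00
hole | -1520.53 | 140.00 | 39.00 | -212874.32 | -59300.70
Σ | 30355.91 |  |  | 2884387.18 | 2561661.95
X̄ = 2884387.18 / 30355.91 = 95.02 in
Ȳ = 2561661.95 / 30355.91 = 84.39 in

X̄ = 95.02 in, Ȳ = 84.39 in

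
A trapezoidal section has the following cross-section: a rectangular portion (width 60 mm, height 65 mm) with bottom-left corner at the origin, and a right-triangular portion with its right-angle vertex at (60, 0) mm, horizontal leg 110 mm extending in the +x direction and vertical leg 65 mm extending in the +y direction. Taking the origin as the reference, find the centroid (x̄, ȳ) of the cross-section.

rectangular portion: A = 60 × 65 = 3900.00, centroid at (30.00, 32.50).
triangular portion: A = ½·110·65 = 3575.00, centroid at (96.67, 21.67).
ΣA = 7475.00 mm², ΣAx̄ = 462583.33 mm³, ΣAȳ = 204208.33 mm³.
x̄ = 462583.33/7475.00 = 61.88 mm; ȳ = 204208.33/7475.00 = 27.32 mm.

x̄ = 61.88 mm, ȳ = 27.32 mm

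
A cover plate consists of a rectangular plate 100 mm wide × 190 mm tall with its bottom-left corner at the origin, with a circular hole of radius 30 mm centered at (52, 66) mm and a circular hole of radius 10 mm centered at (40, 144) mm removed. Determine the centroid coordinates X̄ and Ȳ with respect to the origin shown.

Part | A | x̄ᵢ | ȳᵢ | A·x̄ᵢ | A·ȳᵢ
plate | 19000.00 | 50.00 | 95.00 | 950000.00 | 1805000.00
hole 1 | -2827.43 | 52.00 | 66.00 | -147026.54 | -186610.60
hole 2 | -314.16 | 40.00 | 144.00 | -12566.37 | -45238.93
Σ | 15858.41 |  |  | 790407.09 | 1573150.46
X̄ = 790407.09 / 15858.41 = 49.84 mm
Ȳ = 1573150.46 / 15858.41 = 99.20 mm

X̄ = 49.84 mm, Ȳ = 99.20 mm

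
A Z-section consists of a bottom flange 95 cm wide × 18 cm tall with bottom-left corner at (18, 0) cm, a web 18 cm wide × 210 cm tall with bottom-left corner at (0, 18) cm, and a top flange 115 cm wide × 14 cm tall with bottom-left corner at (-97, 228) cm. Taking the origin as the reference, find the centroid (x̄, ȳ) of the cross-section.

x̄ = 11.61 cm, ȳ = 120.94 cm

bottom flange: A = 95 × 18 = 1710.00, centroid at (65.50, 9.00).
web: A = 18 × 210 = 3780.00, centroid at (9.00, 123.00).
top flange: A = 115 × 14 = 1610.00, centroid at (-39.50, 235.00).
ΣA = 7100.00 cm²
ΣAx̄ = (1710.00)(65.50) + (3780.00)(9.00) + (1610.00)(-39.50) = 82430.00 cm³
ΣAȳ = (1710.00)(9.00) + (3780.00)(123.00) + (1610.00)(235.00) = 858680.00 cm³
x̄ = 82430.00 / 7100.00 = 11.61 cm
ȳ = 858680.00 / 7100.00 = 120.94 cm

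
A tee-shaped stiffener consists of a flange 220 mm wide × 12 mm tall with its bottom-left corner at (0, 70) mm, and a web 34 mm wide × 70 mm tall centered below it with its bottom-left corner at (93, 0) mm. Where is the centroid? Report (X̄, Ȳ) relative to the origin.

X̄ = 110.00 mm, Ȳ = 56.56 mm

web: A = 34 × 70 = 2380.00, centroid at (110.00, 35.00).
flange: A = 220 × 12 = 2640.00, centroid at (110.00, 76.00).
ΣA = 5020.00 mm², ΣAX̄ = 552200.00 mm³, ΣAȲ = 283940.00 mm³.
X̄ = 552200.00/5020.00 = 110.00 mm; Ȳ = 283940.00/5020.00 = 56.56 mm.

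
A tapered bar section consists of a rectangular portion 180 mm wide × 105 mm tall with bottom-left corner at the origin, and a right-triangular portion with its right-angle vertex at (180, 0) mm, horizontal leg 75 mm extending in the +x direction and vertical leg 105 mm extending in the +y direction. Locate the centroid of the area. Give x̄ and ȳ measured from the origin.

rectangular portion: A = 180 × 105 = 18900.00, centroid at (90.00, 52.50).
triangular portion: A = ½·75·105 = 3937.50, centroid at (205.00, 35.00).
ΣA = 22837.50 mm²
ΣAx̄ = (18900.00)(90.00) + (3937.50)(205.00) = 2508187.50 mm³
ΣAȳ = (18900.00)(52.50) + (3937.50)(35.00) = 1130062.50 mm³
x̄ = 2508187.50 / 22837.50 = 109.83 mm
ȳ = 1130062.50 / 22837.50 = 49.48 mm

x̄ = 109.83 mm, ȳ = 49.48 mm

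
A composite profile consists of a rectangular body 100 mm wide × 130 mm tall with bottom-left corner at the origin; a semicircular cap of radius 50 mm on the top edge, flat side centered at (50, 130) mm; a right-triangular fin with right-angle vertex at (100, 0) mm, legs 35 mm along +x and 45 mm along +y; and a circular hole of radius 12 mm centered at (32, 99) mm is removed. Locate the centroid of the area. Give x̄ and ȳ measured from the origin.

x̄ = 53.28 mm, ȳ = 81.44 mm

Part | A | x̄ᵢ | ȳᵢ | A·x̄ᵢ | A·ȳᵢ
rectangular body | 13000.00 | 50.00 | 65.00 | 650000.00 | 845000.00
semicircular top | 3926.99 | 50.00 | 151.22 | 196349.54 | 593842.14
triangular fin | 787.50 | 111.67 | 15.00 | 87937.50 | 11812.50
hole | -452.39 | 32.00 | 99.00 | -14476.46 | -44786.54
Σ | 17262.10 |  |  | 919810.58 | 1405868.09
x̄ = 919810.58 / 17262.10 = 53.28 mm
ȳ = 1405868.09 / 17262.10 = 81.44 mm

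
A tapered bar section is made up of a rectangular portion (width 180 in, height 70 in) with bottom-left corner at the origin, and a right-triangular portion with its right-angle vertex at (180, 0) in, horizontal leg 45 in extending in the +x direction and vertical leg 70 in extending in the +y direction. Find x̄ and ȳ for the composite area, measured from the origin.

Part | A | x̄ᵢ | ȳᵢ | A·x̄ᵢ | A·ȳᵢ
rectangular portion | 12600.00 | 90.00 | 35.00 | 1134000.00 | 441000.00
triangular portion | 1575.00 | 195.00 | 23.33 | 307125.00 | 36750.00
Σ | 14175.00 |  |  | 1441125.00 | 477750.00
x̄ = 1441125.00 / 14175.00 = 101.67 in
ȳ = 477750.00 / 14175.00 = 33.70 in

x̄ = 101.67 in, ȳ = 33.70 in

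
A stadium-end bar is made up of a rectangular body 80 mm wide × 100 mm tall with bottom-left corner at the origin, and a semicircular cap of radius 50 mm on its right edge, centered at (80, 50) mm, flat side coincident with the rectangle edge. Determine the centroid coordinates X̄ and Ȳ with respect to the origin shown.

X̄ = 60.16 mm, Ȳ = 50.00 mm

Part | A | x̄ᵢ | ȳᵢ | A·x̄ᵢ | A·ȳᵢ
rectangular body | 8000.00 | 40.00 | 50.00 | 320000.00 | 400000.00
semicircular end | 3926.99 | 101.22 | 50.00 | 397492.60 | 196349.54
Σ | 11926.99 |  |  | 717492.60 | 596349.54
X̄ = 717492.60 / 11926.99 = 60.16 mm
Ȳ = 596349.54 / 11926.99 = 50.00 mm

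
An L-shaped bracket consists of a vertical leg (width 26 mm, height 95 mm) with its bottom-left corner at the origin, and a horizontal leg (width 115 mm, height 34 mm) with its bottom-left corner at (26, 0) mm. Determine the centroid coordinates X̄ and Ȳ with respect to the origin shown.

vertical leg: A = 26 × 95 = 2470.00, centroid at (13.00, 47.50).
horizontal leg: A = 115 × 34 = 3910.00, centroid at (83.50, 17.00).
ΣA = 6380.00 mm²
ΣAX̄ = (2470.00)(13.00) + (3910.00)(83.50) = 358595.00 mm³
ΣAȲ = (2470.00)(47.50) + (3910.00)(17.00) = 183795.00 mm³
X̄ = 358595.00 / 6380.00 = 56.21 mm
Ȳ = 183795.00 / 6380.00 = 28.81 mm

X̄ = 56.21 mm, Ȳ = 28.81 mm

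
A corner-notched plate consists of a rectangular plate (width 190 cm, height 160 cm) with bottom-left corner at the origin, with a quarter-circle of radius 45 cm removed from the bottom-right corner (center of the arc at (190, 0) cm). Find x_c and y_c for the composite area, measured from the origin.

x_c = 90.81 cm, y_c = 83.36 cm

Part | A | x̄ᵢ | ȳᵢ | A·x̄ᵢ | A·ȳᵢ
plate | 30400.00 | 95.00 | 80.00 | 2888000.00 | 2432000.00
removed quarter-circle | -1590.43 | 170.90 | 19.10 | -271806.94 | -30375.00
Σ | 28809.57 |  |  | 2616193.06 | 2401625.00
x_c = 2616193.06 / 28809.57 = 90.81 cm
y_c = 2401625.00 / 28809.57 = 83.36 cm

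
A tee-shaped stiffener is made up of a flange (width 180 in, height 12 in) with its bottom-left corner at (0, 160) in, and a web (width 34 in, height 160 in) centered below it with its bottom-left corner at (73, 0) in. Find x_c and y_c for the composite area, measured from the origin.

Part | A | x̄ᵢ | ȳᵢ | A·x̄ᵢ | A·ȳᵢ
web | 5440.00 | 90.00 | 80.00 | 489600.00 | 435200.00
flange | 2160.00 | 90.00 | 166.00 | 194400.00 | 358560.00
Σ | 7600.00 |  |  | 684000.00 | 793760.00
x_c = 684000.00 / 7600.00 = 90.00 in
y_c = 793760.00 / 7600.00 = 104.44 in

x_c = 90.00 in, y_c = 104.44 in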